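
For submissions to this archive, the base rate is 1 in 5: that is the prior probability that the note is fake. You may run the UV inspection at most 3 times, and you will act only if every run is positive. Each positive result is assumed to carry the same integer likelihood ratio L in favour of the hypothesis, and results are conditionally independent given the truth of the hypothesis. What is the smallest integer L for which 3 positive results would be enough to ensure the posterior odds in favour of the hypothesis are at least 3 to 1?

3

Prior odds = 0.2/0.8 = 0.25.
Target odds = 3.
Need L³ ≥ 3 ÷ 0.25 = 12.
2³ = 8 < 12 ≤ 27 = 3³, so L = 3.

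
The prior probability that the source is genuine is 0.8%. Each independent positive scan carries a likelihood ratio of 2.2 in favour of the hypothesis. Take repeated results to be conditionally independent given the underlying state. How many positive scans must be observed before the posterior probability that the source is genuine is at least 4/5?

Prior odds: 0.008 ÷ 0.992 = 1/124.
Likelihood ratio per positive scan = 2.2.
Target odds: 0.8 ÷ 0.2 = 4.
Need (1/124) × 2.2ⁿ ≥ 4, i.e. 2.2ⁿ ≥ 496.
2.2⁷ = 19487171/78125 falls short of 496 but 2.2⁸ = 214358881/390625 reaches it, so n = 8.

8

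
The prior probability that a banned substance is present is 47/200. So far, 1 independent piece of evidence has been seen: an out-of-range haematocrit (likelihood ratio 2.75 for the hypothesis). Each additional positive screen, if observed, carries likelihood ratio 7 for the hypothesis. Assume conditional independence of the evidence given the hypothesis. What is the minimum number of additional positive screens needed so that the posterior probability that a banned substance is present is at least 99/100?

3

Prior odds = 0.235/0.765 = 47/153.
Bayes factor of the evidence already in hand = 2.75.
Odds after that evidence = (47/153) × 2.75 = 517/612.
Target odds = 0.99/0.01 = 99.
Need 7ⁿ ≥ 99 ÷ (517/612) = 5508/47.
7² = 49 falls short of 5508/47 but 7³ = 343 reaches it, so n = 3.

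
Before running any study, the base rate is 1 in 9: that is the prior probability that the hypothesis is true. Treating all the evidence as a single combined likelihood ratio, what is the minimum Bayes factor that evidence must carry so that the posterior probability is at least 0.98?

Prior odds = (1/9)/(8/9) = 0.125.
Target odds = 0.98/0.02 = 49.
Required Bayes factor = 49 ÷ 0.125 = 392.

392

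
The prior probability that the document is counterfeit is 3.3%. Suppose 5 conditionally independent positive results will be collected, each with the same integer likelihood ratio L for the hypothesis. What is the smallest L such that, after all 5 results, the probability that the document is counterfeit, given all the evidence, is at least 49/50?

5

Prior odds = 0.033/0.967 = 33/967.
Target odds = 0.98/0.02 = 49.
Need L⁵ ≥ 49 ÷ (33/967) = 47383/33.
4⁵ = 1024 < 47383/33 ≤ 3125 = 5⁵, so L = 5.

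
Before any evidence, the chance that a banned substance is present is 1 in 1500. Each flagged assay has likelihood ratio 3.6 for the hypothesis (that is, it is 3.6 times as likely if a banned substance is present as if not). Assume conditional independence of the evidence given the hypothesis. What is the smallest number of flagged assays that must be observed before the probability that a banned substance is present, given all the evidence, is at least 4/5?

7

Prior odds: (1/1500) ÷ (1499/1500) = 1/1499.
Likelihood ratio per flagged assay = 3.6.
Target posterior odds = 0.8/0.2 = 4.
Need (1/1499) × 3.6ⁿ ≥ 4, i.e. 3.6ⁿ ≥ 5996.
3.6⁶ = 34012224/15625 falls short of 5996 but 3.6⁷ = 612220032/78125 reaches it, so n = 7.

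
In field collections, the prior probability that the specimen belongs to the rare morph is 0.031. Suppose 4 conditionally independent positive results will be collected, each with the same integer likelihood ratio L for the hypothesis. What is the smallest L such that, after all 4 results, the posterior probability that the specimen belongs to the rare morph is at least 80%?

Prior odds = 0.031/0.969 = 31/969.
Target odds = 0.8/0.2 = 4.
Need L⁴ ≥ 4 ÷ (31/969) = 3876/31.
3⁴ = 81 < 3876/31 ≤ 256 = 4⁴, so L = 4.

4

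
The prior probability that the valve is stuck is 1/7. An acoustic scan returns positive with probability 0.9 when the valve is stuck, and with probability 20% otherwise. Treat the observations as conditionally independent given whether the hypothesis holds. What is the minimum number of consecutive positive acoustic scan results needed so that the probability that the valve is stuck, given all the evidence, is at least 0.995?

5

Prior odds = (1/7)/(6/7) = 1/6.
Likelihood ratio of a positive result = 0.9/0.2 = 4.5.
Target odds: 0.995 ÷ 0.005 = 199.
Require 4.5ⁿ ≥ 199 ÷ (1/6) = 1194.
4.5⁴ = 410.0625 falls short of 1194 but 4.5⁵ = 1845.28125 reaches it, so n = 5.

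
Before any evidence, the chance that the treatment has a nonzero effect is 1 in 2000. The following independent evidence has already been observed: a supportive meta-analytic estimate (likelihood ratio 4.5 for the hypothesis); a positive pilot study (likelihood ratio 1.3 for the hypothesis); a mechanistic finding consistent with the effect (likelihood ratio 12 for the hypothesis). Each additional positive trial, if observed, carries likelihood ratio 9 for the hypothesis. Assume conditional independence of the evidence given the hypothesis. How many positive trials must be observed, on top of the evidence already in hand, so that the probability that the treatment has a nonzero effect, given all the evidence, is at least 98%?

4

Prior odds = 0.0005/0.9995 = 1/1999.
Combined Bayes factor of the evidence already in hand = 4.5 × 1.3 × 12 = 70.2.
Odds after that evidence = (1/1999) × 70.2 = 351/9995.
Target odds = 0.98/0.02 = 49.
Need 9ⁿ ≥ 49 ÷ (351/9995) = 489755/351.
9³ = 729 falls short of 489755/351 but 9⁴ = 6561 reaches it, so n = 4.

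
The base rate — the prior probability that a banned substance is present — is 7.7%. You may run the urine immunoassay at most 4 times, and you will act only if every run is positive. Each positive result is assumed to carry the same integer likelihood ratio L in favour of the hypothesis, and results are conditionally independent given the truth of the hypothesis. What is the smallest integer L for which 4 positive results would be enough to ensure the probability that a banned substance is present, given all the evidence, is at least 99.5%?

Prior odds = 0.077/0.923 = 77/923.
Target odds = 0.995/0.005 = 199.
Need L⁴ ≥ 199 ÷ (77/923) = 183677/77.
6⁴ = 1296 < 183677/77 ≤ 2401 = 7⁴, so L = 7.

7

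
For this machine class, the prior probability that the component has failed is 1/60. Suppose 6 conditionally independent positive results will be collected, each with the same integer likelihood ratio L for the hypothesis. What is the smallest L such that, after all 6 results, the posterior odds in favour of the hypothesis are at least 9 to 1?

Prior odds = (1/60)/(59/60) = 1/59.
Target odds = 9.
Need L⁶ ≥ 9 ÷ (1/59) = 531.
2⁶ = 64 < 531 ≤ 729 = 3⁶, so L = 3.

3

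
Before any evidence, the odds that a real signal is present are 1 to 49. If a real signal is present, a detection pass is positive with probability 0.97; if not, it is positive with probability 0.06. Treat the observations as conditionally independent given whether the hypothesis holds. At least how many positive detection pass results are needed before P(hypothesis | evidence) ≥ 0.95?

3

Prior odds = 1/49.
Likelihood ratio of a positive = 0.97/0.06 = 97/6.
Target odds: 0.95 ÷ 0.05 = 19.
Need (1/49) × (97/6)ⁿ ≥ 19, i.e. (97/6)ⁿ ≥ 931.
(97/6)² = 9409/36 falls short of 931 but (97/6)³ = 912673/216 reaches it, so n = 3.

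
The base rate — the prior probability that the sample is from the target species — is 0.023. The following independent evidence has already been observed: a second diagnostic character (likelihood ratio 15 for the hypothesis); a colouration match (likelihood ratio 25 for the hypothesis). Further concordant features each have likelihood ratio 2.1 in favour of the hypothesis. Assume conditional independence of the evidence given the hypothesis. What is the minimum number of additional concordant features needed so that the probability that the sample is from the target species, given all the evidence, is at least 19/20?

Prior odds = 0.023/0.977 = 23/977.
Combined Bayes factor of the evidence already in hand = 15 × 25 = 375.
Odds after that evidence = (23/977) × 375 = 8625/977.
Target odds = 0.95/0.05 = 19.
Need 2.1ⁿ ≥ 19 ÷ (8625/977) = 18563/8625.
2.1¹ = 2.1 falls short of 18563/8625 but 2.1² = 4.41 reaches it, so n = 2.

2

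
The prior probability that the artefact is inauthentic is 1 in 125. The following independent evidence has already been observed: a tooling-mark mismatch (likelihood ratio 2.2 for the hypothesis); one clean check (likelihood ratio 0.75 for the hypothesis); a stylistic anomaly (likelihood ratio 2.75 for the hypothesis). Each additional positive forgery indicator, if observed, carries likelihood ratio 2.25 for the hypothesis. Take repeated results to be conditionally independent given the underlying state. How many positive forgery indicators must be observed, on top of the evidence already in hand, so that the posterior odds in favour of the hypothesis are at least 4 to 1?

Prior odds = 0.008/0.992 = 1/124.
Combined Bayes factor of the evidence already in hand = 2.2 × 0.75 × 2.75 = 4.5375.
Odds after that evidence = (1/124) × 4.5375 = 363/9920.
Target odds = 4.
Need 2.25ⁿ ≥ 4 ÷ (363/9920) = 39680/363.
2.25⁵ = 59049/1024 falls short of 39680/363 but 2.25⁶ = 531441/4096 reaches it, so n = 6.

6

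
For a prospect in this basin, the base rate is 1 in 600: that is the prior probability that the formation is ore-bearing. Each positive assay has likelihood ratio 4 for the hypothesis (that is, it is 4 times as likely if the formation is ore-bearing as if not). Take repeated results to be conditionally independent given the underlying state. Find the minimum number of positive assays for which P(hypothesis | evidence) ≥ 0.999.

Prior odds: (1/600) ÷ (599/600) = 1/599.
Likelihood ratio per positive assay = 4.
Target odds: 0.999 ÷ 0.001 = 999.
Need (1/599) × 4ⁿ ≥ 999, i.e. 4ⁿ ≥ 598401.
4⁹ = 262144 falls short of 598401 but 4¹⁰ = 1048576 reaches it, so n = 10.

10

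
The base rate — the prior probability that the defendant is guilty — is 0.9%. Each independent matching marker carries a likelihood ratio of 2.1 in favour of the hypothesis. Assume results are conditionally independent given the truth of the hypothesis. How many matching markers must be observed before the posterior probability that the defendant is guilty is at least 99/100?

13

Prior odds = 0.009/0.991 = 9/991.
Likelihood ratio per matching marker = 2.1.
Target odds: 0.99 ÷ 0.01 = 99.
Need (9/991) × 2.1ⁿ ≥ 99, i.e. 2.1ⁿ ≥ 10901.
2.1¹² ≈7355.83 falls short of 10901 but 2.1¹³ ≈15447.2 reaches it, so n = 13.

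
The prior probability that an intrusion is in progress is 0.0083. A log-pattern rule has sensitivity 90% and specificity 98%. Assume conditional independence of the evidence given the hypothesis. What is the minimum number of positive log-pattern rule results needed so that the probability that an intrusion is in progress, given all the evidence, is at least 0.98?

Prior odds: 0.0083 ÷ 0.9917 = 83/9917.
False-positive rate = 1 − 0.98 = 0.02; likelihood ratio of a positive = 0.9/0.02 = 45.
Target odds: 0.98 ÷ 0.02 = 49.
Require 45ⁿ ≥ 49 ÷ (83/9917) = 485933/83.
45² = 2025 falls short of 485933/83 but 45³ = 91125 reaches it, so n = 3.

3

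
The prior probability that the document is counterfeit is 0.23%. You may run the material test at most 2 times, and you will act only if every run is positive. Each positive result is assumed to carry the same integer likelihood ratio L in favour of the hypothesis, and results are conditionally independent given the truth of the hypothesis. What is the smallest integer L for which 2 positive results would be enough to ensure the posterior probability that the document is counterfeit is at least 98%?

Prior odds = 0.0023/0.9977 = 23/9977.
Target odds = 0.98/0.02 = 49.
Need L² ≥ 49 ÷ (23/9977) = 488873/23.
145² = 21025 < 488873/23 ≤ 21316 = 146², so L = 146.

146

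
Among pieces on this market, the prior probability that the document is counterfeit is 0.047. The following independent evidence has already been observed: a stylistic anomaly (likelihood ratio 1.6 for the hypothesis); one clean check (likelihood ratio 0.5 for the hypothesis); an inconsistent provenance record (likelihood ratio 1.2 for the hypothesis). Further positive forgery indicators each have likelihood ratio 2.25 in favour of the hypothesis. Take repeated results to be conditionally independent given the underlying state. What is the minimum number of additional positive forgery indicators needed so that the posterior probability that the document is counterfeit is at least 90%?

7

Prior odds = 0.047/0.953 = 47/953.
Combined Bayes factor of the evidence already in hand = 1.6 × 0.5 × 1.2 = 0.96.
Odds after that evidence = (47/953) × 0.96 = 1128/23825.
Target odds = 0.9/0.1 = 9.
Need 2.25ⁿ ≥ 9 ÷ (1128/23825) = 71475/376.
2.25⁶ = 531441/4096 falls short of 71475/376 but 2.25⁷ = 4782969/16384 reaches it, so n = 7.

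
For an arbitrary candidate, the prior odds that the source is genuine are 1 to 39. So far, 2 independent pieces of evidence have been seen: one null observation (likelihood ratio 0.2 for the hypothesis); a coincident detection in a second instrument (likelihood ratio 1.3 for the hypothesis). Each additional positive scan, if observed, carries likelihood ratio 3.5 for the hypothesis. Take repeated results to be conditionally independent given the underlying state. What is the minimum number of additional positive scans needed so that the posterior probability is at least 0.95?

Prior odds = 1/39.
Combined Bayes factor of the evidence already in hand = 0.2 × 1.3 = 0.26.
Odds after that evidence = (1/39) × 0.26 = 1/150.
Target odds = 0.95/0.05 = 19.
Need 3.5ⁿ ≥ 19 ÷ (1/150) = 2850.
3.5⁶ = 1838.265625 falls short of 2850 but 3.5⁷ = 823543/128 reaches it, so n = 7.

7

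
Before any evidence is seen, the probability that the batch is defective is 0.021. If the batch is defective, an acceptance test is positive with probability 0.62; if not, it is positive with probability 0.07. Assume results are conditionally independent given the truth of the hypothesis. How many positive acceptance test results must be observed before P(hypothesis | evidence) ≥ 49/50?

4

Prior odds = 0.021/0.979 = 21/979.
Likelihood ratio of a positive = 0.62/0.07 = 62/7.
Target posterior odds = 0.98/0.02 = 49.
Require (62/7)ⁿ ≥ 49 ÷ (21/979) = 6853/3.
(62/7)³ = 238328/343 falls short of 6853/3 but (62/7)⁴ = 14776336/2401 reaches it, so n = 4.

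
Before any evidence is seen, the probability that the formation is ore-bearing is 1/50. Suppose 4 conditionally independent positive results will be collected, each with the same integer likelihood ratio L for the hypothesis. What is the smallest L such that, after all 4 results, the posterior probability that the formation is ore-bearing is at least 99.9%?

Prior odds = 0.02/0.98 = 1/49.
Target odds = 0.999/0.001 = 999.
Need L⁴ ≥ 999 ÷ (1/49) = 48951.
14⁴ = 38416 < 48951 ≤ 50625 = 15⁴, so L = 15.

15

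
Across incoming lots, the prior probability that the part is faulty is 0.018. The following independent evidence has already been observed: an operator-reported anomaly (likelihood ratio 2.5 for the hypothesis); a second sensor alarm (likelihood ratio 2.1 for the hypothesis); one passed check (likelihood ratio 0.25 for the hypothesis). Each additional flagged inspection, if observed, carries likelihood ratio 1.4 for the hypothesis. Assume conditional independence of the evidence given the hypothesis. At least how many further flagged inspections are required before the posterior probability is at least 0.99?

Prior odds = 0.018/0.982 = 9/491.
Combined Bayes factor of the evidence already in hand = 2.5 × 2.1 × 0.25 = 1.3125.
Odds after that evidence = (9/491) × 1.3125 = 189/7856.
Target odds = 0.99/0.01 = 99.
Need 1.4ⁿ ≥ 99 ÷ (189/7856) = 86416/21.
1.4²⁴ ≈3214.2 falls short of 86416/21 but 1.4²⁵ ≈4499.88 reaches it, so n = 25.

25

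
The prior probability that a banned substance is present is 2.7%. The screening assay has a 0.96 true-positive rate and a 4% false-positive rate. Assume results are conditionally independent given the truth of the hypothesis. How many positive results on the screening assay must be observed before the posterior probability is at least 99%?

Prior odds: 0.027 ÷ 0.973 = 27/973.
Likelihood ratio of a positive result = 0.96/0.04 = 24.
Target odds: 0.99 ÷ 0.01 = 99.
Need (27/973) × 24ⁿ ≥ 99, i.e. 24ⁿ ≥ 10703/3.
24² = 576 falls short of 10703/3 but 24³ = 13824 reaches it, so n = 3.

3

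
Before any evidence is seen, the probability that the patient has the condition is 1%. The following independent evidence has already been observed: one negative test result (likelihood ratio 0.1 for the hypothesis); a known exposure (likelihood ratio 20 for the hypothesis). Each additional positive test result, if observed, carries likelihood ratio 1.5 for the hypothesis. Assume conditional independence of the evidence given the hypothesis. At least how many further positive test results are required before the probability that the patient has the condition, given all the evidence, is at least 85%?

Prior odds = 0.01/0.99 = 1/99.
Combined Bayes factor of the evidence already in hand = 0.1 × 20 = 2.
Odds after that evidence = (1/99) × 2 = 2/99.
Target odds = 0.85/0.15 = 17/3.
Need 1.5ⁿ ≥ 17/3 ÷ (2/99) = 280.5.
1.5¹³ = 1594323/8192 falls short of 280.5 but 1.5¹⁴ = 4782969/16384 reaches it, so n = 14.

14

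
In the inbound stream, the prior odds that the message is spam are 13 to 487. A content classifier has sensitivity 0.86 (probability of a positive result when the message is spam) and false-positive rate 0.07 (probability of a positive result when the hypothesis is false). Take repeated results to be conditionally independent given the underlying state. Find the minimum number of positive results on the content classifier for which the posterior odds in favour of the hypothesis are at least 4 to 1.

Prior odds = 13/487.
Likelihood ratio of a positive result = 0.86/0.07 = 86/7.
Target odds = 4.
Require (86/7)ⁿ ≥ 4 ÷ (13/487) = 1948/13.
(86/7)¹ = 86/7 falls short of 1948/13 but (86/7)² = 7396/49 reaches it, so n = 2.

2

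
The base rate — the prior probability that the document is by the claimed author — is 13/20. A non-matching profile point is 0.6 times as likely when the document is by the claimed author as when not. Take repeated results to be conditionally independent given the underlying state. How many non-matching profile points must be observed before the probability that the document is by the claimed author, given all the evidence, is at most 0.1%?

Prior odds: 0.65 ÷ 0.35 = 13/7.
Likelihood ratio per non-matching profile point = 0.6.
Target odds: 0.001 ÷ 0.999 = 1/999.
Need (13/7) × 0.6ⁿ ≤ 1/999, i.e. 0.6ⁿ ≤ 7/12987.
0.6¹⁴ ≈0.000783642 is still above 7/12987 but 0.6¹⁵ ≈0.000470185 is at or below it, so n = 15.

15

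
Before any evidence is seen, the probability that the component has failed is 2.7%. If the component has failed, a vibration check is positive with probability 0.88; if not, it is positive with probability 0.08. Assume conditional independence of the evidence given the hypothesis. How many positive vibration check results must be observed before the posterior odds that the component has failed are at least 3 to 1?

Prior odds: 0.027 ÷ 0.973 = 27/973.
Likelihood ratio of a positive = 0.88/0.08 = 11.
Target odds = 3.
Need (27/973) × 11ⁿ ≥ 3, i.e. 11ⁿ ≥ 973/9.
11¹ = 11 falls short of 973/9 but 11² = 121 reaches it, so n = 2.

2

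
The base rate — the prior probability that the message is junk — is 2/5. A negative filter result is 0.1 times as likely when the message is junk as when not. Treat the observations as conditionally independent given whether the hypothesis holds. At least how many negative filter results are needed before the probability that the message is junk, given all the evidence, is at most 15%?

Prior odds = 0.4/0.6 = 2/3.
Likelihood ratio per negative filter result = 0.1.
Target odds: 0.15 ÷ 0.85 = 3/17.
Require 0.1ⁿ ≤ 3/17 ÷ (2/3) = 9/34.
0.1¹ = 0.1, which is already at or below the required 9/34; so n = 1.

1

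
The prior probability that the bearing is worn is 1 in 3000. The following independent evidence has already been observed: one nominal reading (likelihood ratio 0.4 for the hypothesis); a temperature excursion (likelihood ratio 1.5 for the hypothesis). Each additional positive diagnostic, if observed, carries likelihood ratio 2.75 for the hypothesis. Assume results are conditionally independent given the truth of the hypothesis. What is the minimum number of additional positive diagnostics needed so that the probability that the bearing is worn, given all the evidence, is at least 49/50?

13

Prior odds = (1/3000)/(2999/3000) = 1/2999.
Combined Bayes factor of the evidence already in hand = 0.4 × 1.5 = 0.6.
Odds after that evidence = (1/2999) × 0.6 = 3/14995.
Target odds = 0.98/0.02 = 49.
Need 2.75ⁿ ≥ 49 ÷ (3/14995) = 734755/3.
2.75¹² ≈187065 falls short of 734755/3 but 2.75¹³ ≈514428 reaches it, so n = 13.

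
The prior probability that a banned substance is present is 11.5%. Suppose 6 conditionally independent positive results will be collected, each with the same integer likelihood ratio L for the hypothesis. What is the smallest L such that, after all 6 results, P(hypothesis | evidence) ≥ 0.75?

2

Prior odds = 0.115/0.885 = 23/177.
Target odds = 0.75/0.25 = 3.
Need L⁶ ≥ 3 ÷ (23/177) = 531/23.
1⁶ = 1 < 531/23 ≤ 64 = 2⁶, so L = 2.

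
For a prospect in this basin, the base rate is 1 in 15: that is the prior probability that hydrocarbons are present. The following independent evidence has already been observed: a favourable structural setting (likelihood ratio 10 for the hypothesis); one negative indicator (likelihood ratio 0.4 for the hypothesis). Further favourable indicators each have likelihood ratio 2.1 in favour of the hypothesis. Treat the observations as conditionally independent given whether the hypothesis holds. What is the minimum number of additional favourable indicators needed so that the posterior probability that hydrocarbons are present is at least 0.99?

8

Prior odds = (1/15)/(14/15) = 1/14.
Combined Bayes factor of the evidence already in hand = 10 × 0.4 = 4.
Odds after that evidence = (1/14) × 4 = 2/7.
Target odds = 0.99/0.01 = 99.
Need 2.1ⁿ ≥ 99 ÷ (2/7) = 346.5.
2.1⁷ ≈180.109 falls short of 346.5 but 2.1⁸ ≈378.229 reaches it, so n = 8.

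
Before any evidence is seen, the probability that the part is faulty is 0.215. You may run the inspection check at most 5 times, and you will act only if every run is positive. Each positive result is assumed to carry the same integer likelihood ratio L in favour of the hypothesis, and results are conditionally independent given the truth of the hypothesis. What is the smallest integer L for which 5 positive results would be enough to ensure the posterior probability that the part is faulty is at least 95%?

Prior odds = 0.215/0.785 = 43/157.
Target odds = 0.95/0.05 = 19.
Need L⁵ ≥ 19 ÷ (43/157) = 2983/43.
2⁵ = 32 < 2983/43 ≤ 243 = 3⁵, so L = 3.

3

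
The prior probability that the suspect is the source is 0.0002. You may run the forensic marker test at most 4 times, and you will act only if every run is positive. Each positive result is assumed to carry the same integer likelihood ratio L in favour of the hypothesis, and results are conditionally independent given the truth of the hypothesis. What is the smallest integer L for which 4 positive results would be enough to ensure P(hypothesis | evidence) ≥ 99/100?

Prior odds = 0.0002/0.9998 = 1/4999.
Target odds = 0.99/0.01 = 99.
Need L⁴ ≥ 99 ÷ (1/4999) = 494901.
26⁴ = 456976 < 494901 ≤ 531441 = 27⁴, so L = 27.

27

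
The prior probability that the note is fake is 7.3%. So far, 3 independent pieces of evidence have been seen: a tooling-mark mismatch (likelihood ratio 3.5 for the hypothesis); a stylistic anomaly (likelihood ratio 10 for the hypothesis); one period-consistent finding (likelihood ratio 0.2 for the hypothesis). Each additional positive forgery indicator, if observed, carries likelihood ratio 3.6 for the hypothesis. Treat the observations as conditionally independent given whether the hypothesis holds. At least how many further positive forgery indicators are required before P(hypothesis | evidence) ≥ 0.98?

Prior odds = 0.073/0.927 = 73/927.
Combined Bayes factor of the evidence already in hand = 3.5 × 10 × 0.2 = 7.
Odds after that evidence = (73/927) × 7 = 511/927.
Target odds = 0.98/0.02 = 49.
Need 3.6ⁿ ≥ 49 ÷ (511/927) = 6489/73.
3.6³ = 46.656 falls short of 6489/73 but 3.6⁴ = 167.9616 reaches it, so n = 4.

4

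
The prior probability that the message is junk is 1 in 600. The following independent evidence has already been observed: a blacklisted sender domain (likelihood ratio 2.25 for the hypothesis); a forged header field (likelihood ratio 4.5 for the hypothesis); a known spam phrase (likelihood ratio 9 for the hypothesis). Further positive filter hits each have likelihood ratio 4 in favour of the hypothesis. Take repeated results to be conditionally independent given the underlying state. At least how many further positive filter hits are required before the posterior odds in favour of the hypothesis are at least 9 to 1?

3

Prior odds = (1/600)/(599/600) = 1/599.
Combined Bayes factor of the evidence already in hand = 2.25 × 4.5 × 9 = 91.125.
Odds after that evidence = (1/599) × 91.125 = 729/4792.
Target odds = 9.
Need 4ⁿ ≥ 9 ÷ (729/4792) = 4792/81.
4² = 16 falls short of 4792/81 but 4³ = 64 reaches it, so n = 3.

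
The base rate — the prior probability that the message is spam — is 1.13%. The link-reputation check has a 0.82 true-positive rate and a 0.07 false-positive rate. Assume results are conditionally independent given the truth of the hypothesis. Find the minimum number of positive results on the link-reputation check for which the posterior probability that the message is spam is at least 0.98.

Prior odds: 0.0113 ÷ 0.9887 = 113/9887.
Likelihood ratio of a positive result = 0.82/0.07 = 82/7.
Target odds: 0.98 ÷ 0.02 = 49.
Require (82/7)ⁿ ≥ 49 ÷ (113/9887) = 484463/113.
(82/7)³ = 551368/343 falls short of 484463/113 but (82/7)⁴ = 45212176/2401 reaches it, so n = 4.

4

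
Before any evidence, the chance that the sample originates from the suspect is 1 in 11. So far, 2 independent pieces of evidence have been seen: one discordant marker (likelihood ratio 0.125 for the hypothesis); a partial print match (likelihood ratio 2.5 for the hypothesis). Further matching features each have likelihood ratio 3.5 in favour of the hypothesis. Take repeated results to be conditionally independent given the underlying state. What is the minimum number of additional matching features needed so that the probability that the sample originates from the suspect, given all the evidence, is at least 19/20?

Prior odds = (1/11)/(10/11) = 0.1.
Combined Bayes factor of the evidence already in hand = 0.125 × 2.5 = 0.3125.
Odds after that evidence = 0.1 × 0.3125 = 0.03125.
Target odds = 0.95/0.05 = 19.
Need 3.5ⁿ ≥ 19 ÷ 0.03125 = 608.
3.5⁵ = 525.21875 falls short of 608 but 3.5⁶ = 1838.265625 reaches it, so n = 6.

6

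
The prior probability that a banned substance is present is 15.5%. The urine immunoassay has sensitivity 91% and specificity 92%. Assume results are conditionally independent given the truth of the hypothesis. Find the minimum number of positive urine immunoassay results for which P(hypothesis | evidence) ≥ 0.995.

Prior odds = 0.155/0.845 = 31/169.
False-positive rate = 1 − 0.92 = 0.08; likelihood ratio of a positive = 0.91/0.08 = 11.375.
Target posterior odds = 0.995/0.005 = 199.
Need (31/169) × 11.375ⁿ ≥ 199, i.e. 11.375ⁿ ≥ 33631/31.
11.375² = 129.390625 falls short of 33631/31 but 11.375³ = 753571/512 reaches it, so n = 3.

3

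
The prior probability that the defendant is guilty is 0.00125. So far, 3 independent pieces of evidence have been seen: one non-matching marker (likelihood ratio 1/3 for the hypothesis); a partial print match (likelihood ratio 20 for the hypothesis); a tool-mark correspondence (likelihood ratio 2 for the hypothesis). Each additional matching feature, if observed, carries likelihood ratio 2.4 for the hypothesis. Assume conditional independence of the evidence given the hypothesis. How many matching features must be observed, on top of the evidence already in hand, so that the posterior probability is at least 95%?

9

Prior odds = 0.00125/0.99875 = 1/799.
Combined Bayes factor of the evidence already in hand = (1/3) × 20 × 2 = 40/3.
Odds after that evidence = (1/799) × 40/3 = 40/2397.
Target odds = 0.95/0.05 = 19.
Need 2.4ⁿ ≥ 19 ÷ (40/2397) = 1138.575.
2.4⁸ = 429981696/390625 falls short of 1138.575 but 2.4⁹ ≈2641.81 reaches it, so n = 9.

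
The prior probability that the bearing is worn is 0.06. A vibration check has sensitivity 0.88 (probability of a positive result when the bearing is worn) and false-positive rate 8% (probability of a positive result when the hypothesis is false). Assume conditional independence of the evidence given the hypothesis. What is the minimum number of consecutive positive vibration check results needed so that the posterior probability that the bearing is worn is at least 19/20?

Prior odds: 0.06 ÷ 0.94 = 3/47.
Likelihood ratio of a positive result = 0.88/0.08 = 11.
Target odds: 0.95 ÷ 0.05 = 19.
Require 11ⁿ ≥ 19 ÷ (3/47) = 893/3.
11² = 121 falls short of 893/3 but 11³ = 1331 reaches it, so n = 3.

3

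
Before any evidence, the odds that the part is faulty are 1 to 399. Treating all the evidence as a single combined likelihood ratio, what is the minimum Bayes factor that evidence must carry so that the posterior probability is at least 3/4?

1197

Prior odds = 1/399.
Target odds = 0.75/0.25 = 3.
Required Bayes factor = 3 ÷ (1/399) = 1197.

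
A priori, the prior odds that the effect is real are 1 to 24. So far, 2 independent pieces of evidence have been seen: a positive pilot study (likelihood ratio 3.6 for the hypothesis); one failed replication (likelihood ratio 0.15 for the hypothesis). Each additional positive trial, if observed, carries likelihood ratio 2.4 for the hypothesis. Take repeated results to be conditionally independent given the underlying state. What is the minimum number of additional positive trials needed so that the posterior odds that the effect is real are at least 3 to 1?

6

Prior odds = 1/24.
Combined Bayes factor of the evidence already in hand = 3.6 × 0.15 = 0.54.
Odds after that evidence = (1/24) × 0.54 = 0.0225.
Target odds = 3.
Need 2.4ⁿ ≥ 3 ÷ 0.0225 = 400/3.
2.4⁵ = 79.62624 falls short of 400/3 but 2.4⁶ = 2985984/15625 reaches it, so n = 6.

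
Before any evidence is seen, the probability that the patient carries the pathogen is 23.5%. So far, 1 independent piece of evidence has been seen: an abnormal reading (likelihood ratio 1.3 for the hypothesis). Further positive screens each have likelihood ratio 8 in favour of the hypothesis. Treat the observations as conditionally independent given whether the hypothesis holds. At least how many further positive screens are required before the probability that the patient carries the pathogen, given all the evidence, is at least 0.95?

2

Prior odds = 0.235/0.765 = 47/153.
Bayes factor of the evidence already in hand = 1.3.
Odds after that evidence = (47/153) × 1.3 = 611/1530.
Target odds = 0.95/0.05 = 19.
Need 8ⁿ ≥ 19 ÷ (611/1530) = 29070/611.
8¹ = 8 falls short of 29070/611 but 8² = 64 reaches it, so n = 2.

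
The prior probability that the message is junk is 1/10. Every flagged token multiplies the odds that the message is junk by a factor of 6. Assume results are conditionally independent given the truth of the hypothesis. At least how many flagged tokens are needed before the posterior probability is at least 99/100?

Prior odds: 0.1 ÷ 0.9 = 1/9.
Likelihood ratio per flagged token = 6.
Target odds: 0.99 ÷ 0.01 = 99.
Require 6ⁿ ≥ 99 ÷ (1/9) = 891.
6³ = 216 falls short of 891 but 6⁴ = 1296 reaches it, so n = 4.

4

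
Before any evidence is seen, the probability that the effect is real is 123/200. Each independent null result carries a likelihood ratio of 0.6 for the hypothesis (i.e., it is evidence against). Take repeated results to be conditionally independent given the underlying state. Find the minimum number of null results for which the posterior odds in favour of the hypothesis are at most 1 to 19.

Prior odds = 0.615/0.385 = 123/77.
Likelihood ratio per null result = 0.6.
Target odds = 1/19.
Require 0.6ⁿ ≤ 1/19 ÷ (123/77) = 77/2337.
0.6⁶ = 729/15625 is still above 77/2337 but 0.6⁷ = 2187/78125 is at or below it, so n = 7.

7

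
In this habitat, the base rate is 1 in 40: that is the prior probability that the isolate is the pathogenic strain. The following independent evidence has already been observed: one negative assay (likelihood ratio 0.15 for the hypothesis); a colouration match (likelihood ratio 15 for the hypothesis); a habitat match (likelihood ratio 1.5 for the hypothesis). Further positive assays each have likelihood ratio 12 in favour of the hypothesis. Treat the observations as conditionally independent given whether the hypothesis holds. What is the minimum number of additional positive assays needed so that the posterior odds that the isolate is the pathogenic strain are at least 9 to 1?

Prior odds = 0.025/0.975 = 1/39.
Combined Bayes factor of the evidence already in hand = 0.15 × 15 × 1.5 = 3.375.
Odds after that evidence = (1/39) × 3.375 = 9/104.
Target odds = 9.
Need 12ⁿ ≥ 9 ÷ (9/104) = 104.
12¹ = 12 falls short of 104 but 12² = 144 reaches it, so n = 2.

2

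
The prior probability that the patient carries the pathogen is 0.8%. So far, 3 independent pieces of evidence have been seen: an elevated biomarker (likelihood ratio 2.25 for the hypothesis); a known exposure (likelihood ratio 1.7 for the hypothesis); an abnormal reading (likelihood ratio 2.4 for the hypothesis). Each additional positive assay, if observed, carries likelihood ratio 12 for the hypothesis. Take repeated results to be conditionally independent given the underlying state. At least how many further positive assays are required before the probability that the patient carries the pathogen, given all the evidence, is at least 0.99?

Prior odds = 0.008/0.992 = 1/124.
Combined Bayes factor of the evidence already in hand = 2.25 × 1.7 × 2.4 = 9.18.
Odds after that evidence = (1/124) × 9.18 = 459/6200.
Target odds = 0.99/0.01 = 99.
Need 12ⁿ ≥ 99 ÷ (459/6200) = 68200/51.
12² = 144 falls short of 68200/51 but 12³ = 1728 reaches it, so n = 3.

3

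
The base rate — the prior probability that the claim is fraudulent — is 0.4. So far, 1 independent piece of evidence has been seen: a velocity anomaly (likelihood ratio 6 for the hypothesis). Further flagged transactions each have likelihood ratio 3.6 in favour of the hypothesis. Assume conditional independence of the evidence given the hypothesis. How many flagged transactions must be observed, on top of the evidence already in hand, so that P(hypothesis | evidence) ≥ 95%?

Prior odds = 0.4/0.6 = 2/3.
Bayes factor of the evidence already in hand = 6.
Odds after that evidence = (2/3) × 6 = 4.
Target odds = 0.95/0.05 = 19.
Need 3.6ⁿ ≥ 19 ÷ 4 = 4.75.
3.6¹ = 3.6 falls short of 4.75 but 3.6² = 12.96 reaches it, so n = 2.

2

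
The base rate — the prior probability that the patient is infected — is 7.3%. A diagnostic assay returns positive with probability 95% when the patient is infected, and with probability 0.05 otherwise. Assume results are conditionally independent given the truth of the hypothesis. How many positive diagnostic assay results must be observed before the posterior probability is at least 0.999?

4

Prior odds: 0.073 ÷ 0.927 = 73/927.
Likelihood ratio of a positive result = 0.95/0.05 = 19.
Target posterior odds = 0.999/0.001 = 999.
Require 19ⁿ ≥ 999 ÷ (73/927) = 926073/73.
19³ = 6859 falls short of 926073/73 but 19⁴ = 130321 reaches it, so n = 4.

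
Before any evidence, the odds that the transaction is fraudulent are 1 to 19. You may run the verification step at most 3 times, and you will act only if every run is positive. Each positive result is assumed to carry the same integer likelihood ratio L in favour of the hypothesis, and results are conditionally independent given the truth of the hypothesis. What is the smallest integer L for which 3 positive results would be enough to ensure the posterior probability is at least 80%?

5

Prior odds = 1/19.
Target odds = 0.8/0.2 = 4.
Need L³ ≥ 4 ÷ (1/19) = 76.
4³ = 64 < 76 ≤ 125 = 5³, so L = 5.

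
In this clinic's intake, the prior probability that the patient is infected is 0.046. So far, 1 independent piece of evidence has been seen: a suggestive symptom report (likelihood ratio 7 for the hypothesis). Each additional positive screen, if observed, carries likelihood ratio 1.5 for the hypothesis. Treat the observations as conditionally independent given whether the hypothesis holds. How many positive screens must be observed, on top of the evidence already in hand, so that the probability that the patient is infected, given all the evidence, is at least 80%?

Prior odds = 0.046/0.954 = 23/477.
Bayes factor of the evidence already in hand = 7.
Odds after that evidence = (23/477) × 7 = 161/477.
Target odds = 0.8/0.2 = 4.
Need 1.5ⁿ ≥ 4 ÷ (161/477) = 1908/161.
1.5⁶ = 11.390625 falls short of 1908/161 but 1.5⁷ = 17.0859375 reaches it, so n = 7.

7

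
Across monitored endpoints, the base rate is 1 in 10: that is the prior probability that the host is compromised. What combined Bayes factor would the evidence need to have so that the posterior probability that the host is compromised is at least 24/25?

216

Prior odds = 0.1/0.9 = 1/9.
Target odds = 0.96/0.04 = 24.
Required Bayes factor = 24 ÷ (1/9) = 216.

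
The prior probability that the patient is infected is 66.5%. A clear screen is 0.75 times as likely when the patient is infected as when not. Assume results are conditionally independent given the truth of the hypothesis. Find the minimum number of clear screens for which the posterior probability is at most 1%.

Prior odds: 0.665 ÷ 0.335 = 133/67.
Likelihood ratio per clear screen = 0.75.
Target odds: 0.01 ÷ 0.99 = 1/99.
Need (133/67) × 0.75ⁿ ≤ 1/99, i.e. 0.75ⁿ ≤ 67/13167.
0.75¹⁸ ≈0.00563771 is still above 67/13167 but 0.75¹⁹ ≈0.00422828 is at or below it, so n = 19.

19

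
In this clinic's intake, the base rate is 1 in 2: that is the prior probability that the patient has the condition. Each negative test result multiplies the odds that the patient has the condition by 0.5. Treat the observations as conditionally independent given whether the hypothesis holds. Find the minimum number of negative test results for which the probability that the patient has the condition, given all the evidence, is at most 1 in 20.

Prior odds = 0.5/0.5 = 1.
Likelihood ratio per negative test result = 0.5.
Target posterior odds = 0.05/0.95 = 1/19.
Need 1 × 0.5ⁿ ≤ 1/19, i.e. 0.5ⁿ ≤ 1/19.
0.5⁴ = 0.0625 is still above 1/19 but 0.5⁵ = 0.03125 is at or below it, so n = 5.

5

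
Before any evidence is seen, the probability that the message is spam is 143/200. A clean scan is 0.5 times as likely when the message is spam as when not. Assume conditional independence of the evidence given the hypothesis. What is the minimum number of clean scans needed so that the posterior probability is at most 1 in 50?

Prior odds = 0.715/0.285 = 143/57.
Likelihood ratio per clean scan = 0.5.
Target odds: 0.02 ÷ 0.98 = 1/49.
Require 0.5ⁿ ≤ 1/49 ÷ (143/57) = 57/7007.
0.5⁶ = 0.015625 is still above 57/7007 but 0.5⁷ = 0.0078125 is at or below it, so n = 7.

7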